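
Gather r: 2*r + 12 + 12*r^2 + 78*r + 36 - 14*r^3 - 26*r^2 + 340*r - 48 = -14*r^3 - 14*r^2 + 420*r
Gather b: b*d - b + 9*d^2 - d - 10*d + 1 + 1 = b*(d - 1) + 9*d^2 - 11*d + 2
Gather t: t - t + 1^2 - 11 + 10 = 0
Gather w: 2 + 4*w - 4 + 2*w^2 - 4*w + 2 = 2*w^2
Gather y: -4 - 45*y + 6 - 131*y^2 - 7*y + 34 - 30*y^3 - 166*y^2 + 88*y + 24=-30*y^3 - 297*y^2 + 36*y + 60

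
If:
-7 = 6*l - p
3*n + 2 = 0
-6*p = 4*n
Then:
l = -59/54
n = -2/3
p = 4/9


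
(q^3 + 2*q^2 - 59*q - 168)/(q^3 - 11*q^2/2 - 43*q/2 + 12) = 2*(q + 7)/(2*q - 1)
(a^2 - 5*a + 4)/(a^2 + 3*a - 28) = (a - 1)/(a + 7)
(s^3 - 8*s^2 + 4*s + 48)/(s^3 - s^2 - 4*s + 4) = (s^2 - 10*s + 24)/(s^2 - 3*s + 2)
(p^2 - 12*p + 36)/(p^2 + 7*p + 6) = (p^2 - 12*p + 36)/(p^2 + 7*p + 6)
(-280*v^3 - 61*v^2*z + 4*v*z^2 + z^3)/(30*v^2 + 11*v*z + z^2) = (-56*v^2 - v*z + z^2)/(6*v + z)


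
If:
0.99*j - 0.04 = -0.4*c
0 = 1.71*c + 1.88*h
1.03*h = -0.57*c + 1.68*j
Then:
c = 0.22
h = -0.20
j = -0.05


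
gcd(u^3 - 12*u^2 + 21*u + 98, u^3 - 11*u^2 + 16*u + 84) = u^2 - 5*u - 14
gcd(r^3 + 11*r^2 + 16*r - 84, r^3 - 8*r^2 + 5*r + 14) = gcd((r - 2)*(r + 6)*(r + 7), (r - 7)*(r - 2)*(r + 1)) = r - 2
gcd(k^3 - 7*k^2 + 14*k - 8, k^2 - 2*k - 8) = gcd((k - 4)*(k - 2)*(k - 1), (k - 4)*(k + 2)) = k - 4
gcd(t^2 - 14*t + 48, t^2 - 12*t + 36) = t - 6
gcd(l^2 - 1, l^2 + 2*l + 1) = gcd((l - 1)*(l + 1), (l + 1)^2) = l + 1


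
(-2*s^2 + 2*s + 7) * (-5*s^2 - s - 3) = 10*s^4 - 8*s^3 - 31*s^2 - 13*s - 21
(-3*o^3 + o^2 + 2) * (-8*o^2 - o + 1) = 24*o^5 - 5*o^4 - 4*o^3 - 15*o^2 - 2*o + 2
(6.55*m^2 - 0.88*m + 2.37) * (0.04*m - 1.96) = 0.262*m^3 - 12.8732*m^2 + 1.8196*m - 4.6452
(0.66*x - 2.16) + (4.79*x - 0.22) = 5.45*x - 2.38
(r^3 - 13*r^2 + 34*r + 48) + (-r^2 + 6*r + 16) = r^3 - 14*r^2 + 40*r + 64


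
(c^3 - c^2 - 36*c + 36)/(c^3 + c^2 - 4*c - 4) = (c^3 - c^2 - 36*c + 36)/(c^3 + c^2 - 4*c - 4)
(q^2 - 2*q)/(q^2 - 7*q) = (q - 2)/(q - 7)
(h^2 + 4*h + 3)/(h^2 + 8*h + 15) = (h + 1)/(h + 5)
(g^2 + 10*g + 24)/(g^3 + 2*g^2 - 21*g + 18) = (g + 4)/(g^2 - 4*g + 3)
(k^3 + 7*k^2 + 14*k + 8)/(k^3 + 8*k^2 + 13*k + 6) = (k^2 + 6*k + 8)/(k^2 + 7*k + 6)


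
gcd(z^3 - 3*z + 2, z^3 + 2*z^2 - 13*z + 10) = z - 1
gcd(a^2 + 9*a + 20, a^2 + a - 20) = a + 5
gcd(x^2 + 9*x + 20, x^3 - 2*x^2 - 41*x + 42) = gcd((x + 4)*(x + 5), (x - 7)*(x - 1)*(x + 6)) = 1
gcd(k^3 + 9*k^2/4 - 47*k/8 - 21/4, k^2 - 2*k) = k - 2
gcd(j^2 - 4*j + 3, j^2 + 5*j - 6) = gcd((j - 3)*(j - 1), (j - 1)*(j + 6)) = j - 1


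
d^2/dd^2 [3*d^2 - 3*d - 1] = 6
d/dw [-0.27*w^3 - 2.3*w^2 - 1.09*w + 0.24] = -0.81*w^2 - 4.6*w - 1.09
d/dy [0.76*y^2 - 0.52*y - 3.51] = 1.52*y - 0.52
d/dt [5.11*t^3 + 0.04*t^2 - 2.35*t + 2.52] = 15.33*t^2 + 0.08*t - 2.35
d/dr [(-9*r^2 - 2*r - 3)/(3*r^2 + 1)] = 2*(3*r^2 - 1)/(9*r^4 + 6*r^2 + 1)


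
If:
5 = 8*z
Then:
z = 5/8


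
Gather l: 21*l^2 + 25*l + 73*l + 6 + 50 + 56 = 21*l^2 + 98*l + 112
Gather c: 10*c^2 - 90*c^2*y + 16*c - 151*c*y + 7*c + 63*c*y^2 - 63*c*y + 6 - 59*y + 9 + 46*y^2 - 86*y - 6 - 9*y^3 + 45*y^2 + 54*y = c^2*(10 - 90*y) + c*(63*y^2 - 214*y + 23) - 9*y^3 + 91*y^2 - 91*y + 9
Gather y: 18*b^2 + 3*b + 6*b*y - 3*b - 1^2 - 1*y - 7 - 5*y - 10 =18*b^2 + y*(6*b - 6) - 18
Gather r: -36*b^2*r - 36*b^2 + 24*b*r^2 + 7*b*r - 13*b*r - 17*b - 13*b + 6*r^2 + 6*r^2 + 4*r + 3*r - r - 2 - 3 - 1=-36*b^2 - 30*b + r^2*(24*b + 12) + r*(-36*b^2 - 6*b + 6) - 6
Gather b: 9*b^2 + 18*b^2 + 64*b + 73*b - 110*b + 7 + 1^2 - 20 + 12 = 27*b^2 + 27*b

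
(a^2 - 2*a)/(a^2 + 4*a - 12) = a/(a + 6)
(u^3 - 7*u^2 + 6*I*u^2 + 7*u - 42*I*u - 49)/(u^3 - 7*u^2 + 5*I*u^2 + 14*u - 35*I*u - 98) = (u - I)/(u - 2*I)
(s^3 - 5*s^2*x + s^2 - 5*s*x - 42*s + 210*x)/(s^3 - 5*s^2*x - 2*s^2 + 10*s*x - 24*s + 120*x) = (s + 7)/(s + 4)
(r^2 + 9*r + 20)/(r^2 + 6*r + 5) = (r + 4)/(r + 1)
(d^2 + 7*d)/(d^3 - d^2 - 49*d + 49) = d/(d^2 - 8*d + 7)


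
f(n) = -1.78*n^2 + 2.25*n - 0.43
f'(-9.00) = 34.29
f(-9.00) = -164.86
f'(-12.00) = 44.97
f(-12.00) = -283.75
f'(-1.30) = 6.88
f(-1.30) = -6.36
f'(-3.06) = 13.14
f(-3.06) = -23.98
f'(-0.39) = 3.64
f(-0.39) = -1.58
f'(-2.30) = 10.44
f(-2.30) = -15.02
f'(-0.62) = 4.46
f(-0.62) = -2.51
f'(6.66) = -21.46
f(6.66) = -64.40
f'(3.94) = -11.78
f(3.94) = -19.20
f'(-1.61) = 7.98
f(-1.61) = -8.67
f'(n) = 2.25 - 3.56*n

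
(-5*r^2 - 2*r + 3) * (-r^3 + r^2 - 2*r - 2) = 5*r^5 - 3*r^4 + 5*r^3 + 17*r^2 - 2*r - 6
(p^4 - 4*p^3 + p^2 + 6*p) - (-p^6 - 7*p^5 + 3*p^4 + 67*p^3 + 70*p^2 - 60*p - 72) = p^6 + 7*p^5 - 2*p^4 - 71*p^3 - 69*p^2 + 66*p + 72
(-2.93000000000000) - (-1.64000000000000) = -1.29000000000000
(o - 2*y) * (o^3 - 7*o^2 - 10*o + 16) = o^4 - 2*o^3*y - 7*o^3 + 14*o^2*y - 10*o^2 + 20*o*y + 16*o - 32*y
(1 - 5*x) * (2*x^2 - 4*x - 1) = -10*x^3 + 22*x^2 + x - 1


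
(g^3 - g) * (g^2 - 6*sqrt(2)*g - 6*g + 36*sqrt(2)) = g^5 - 6*sqrt(2)*g^4 - 6*g^4 - g^3 + 36*sqrt(2)*g^3 + 6*g^2 + 6*sqrt(2)*g^2 - 36*sqrt(2)*g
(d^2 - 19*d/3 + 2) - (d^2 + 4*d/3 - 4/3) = 10/3 - 23*d/3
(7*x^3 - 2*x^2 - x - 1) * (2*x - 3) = 14*x^4 - 25*x^3 + 4*x^2 + x + 3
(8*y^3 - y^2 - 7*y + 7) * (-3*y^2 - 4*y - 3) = -24*y^5 - 29*y^4 + y^3 + 10*y^2 - 7*y - 21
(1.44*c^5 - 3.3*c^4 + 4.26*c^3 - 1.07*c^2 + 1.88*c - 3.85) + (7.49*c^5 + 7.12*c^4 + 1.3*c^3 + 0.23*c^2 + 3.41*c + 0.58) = 8.93*c^5 + 3.82*c^4 + 5.56*c^3 - 0.84*c^2 + 5.29*c - 3.27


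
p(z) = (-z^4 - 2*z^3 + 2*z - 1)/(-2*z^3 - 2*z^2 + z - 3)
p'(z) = (6*z^2 + 4*z - 1)*(-z^4 - 2*z^3 + 2*z - 1)/(-2*z^3 - 2*z^2 + z - 3)^2 + (-4*z^3 - 6*z^2 + 2)/(-2*z^3 - 2*z^2 + z - 3) = (2*z^6 + 4*z^5 + z^4 + 16*z^3 + 16*z^2 - 4*z - 5)/(4*z^6 + 8*z^5 + 8*z^3 + 13*z^2 - 6*z + 9)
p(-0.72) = 0.49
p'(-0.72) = -0.00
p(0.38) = 0.12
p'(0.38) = -0.36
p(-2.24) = -1.14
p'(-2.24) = -0.84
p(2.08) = 1.22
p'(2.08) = 0.71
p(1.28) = 0.58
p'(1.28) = 0.89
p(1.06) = 0.38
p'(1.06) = 0.86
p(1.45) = 0.73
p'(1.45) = 0.86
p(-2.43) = -1.05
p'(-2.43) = -0.17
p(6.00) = 3.43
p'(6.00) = 0.52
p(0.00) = 0.33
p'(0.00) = -0.56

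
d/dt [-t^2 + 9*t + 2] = 9 - 2*t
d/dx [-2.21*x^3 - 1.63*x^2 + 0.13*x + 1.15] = -6.63*x^2 - 3.26*x + 0.13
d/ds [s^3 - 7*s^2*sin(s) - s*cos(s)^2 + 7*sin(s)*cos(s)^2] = -7*s^2*cos(s) + 3*s^2 - 14*s*sin(s) + s*sin(2*s) + 7*cos(s)/4 - cos(2*s)/2 + 21*cos(3*s)/4 - 1/2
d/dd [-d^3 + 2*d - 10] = 2 - 3*d^2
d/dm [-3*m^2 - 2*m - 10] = -6*m - 2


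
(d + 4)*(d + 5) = d^2 + 9*d + 20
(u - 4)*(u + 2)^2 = u^3 - 12*u - 16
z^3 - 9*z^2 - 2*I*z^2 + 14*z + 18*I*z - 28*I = (z - 7)*(z - 2)*(z - 2*I)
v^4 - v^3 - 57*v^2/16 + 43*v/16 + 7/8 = (v - 2)*(v - 1)*(v + 1/4)*(v + 7/4)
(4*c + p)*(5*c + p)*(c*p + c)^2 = 20*c^4*p^2 + 40*c^4*p + 20*c^4 + 9*c^3*p^3 + 18*c^3*p^2 + 9*c^3*p + c^2*p^4 + 2*c^2*p^3 + c^2*p^2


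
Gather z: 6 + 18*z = 18*z + 6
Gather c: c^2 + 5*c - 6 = c^2 + 5*c - 6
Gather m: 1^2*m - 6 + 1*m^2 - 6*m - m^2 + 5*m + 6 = 0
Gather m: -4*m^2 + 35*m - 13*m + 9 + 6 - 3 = -4*m^2 + 22*m + 12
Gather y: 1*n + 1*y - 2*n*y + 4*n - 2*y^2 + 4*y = 5*n - 2*y^2 + y*(5 - 2*n)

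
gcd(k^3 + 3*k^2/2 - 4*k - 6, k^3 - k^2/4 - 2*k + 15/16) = k + 3/2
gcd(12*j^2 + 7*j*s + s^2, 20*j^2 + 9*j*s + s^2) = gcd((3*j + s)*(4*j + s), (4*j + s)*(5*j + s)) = 4*j + s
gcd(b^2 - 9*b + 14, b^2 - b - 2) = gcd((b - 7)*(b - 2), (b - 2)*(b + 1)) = b - 2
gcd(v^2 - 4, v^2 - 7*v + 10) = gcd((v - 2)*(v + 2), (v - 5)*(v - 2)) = v - 2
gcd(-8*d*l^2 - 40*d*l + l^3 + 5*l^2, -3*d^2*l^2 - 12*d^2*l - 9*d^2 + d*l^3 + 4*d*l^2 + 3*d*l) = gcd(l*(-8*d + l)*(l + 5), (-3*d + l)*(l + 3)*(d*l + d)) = 1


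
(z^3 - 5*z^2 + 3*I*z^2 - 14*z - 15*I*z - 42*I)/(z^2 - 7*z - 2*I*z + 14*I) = (z^2 + z*(2 + 3*I) + 6*I)/(z - 2*I)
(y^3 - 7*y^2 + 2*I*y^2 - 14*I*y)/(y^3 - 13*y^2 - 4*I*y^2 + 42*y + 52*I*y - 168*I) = y*(y + 2*I)/(y^2 - 2*y*(3 + 2*I) + 24*I)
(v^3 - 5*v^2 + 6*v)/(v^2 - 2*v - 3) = v*(v - 2)/(v + 1)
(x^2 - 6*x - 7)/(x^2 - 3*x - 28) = (x + 1)/(x + 4)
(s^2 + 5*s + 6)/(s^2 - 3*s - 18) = (s + 2)/(s - 6)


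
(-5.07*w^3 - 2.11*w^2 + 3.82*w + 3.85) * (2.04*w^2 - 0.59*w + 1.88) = -10.3428*w^5 - 1.3131*w^4 - 0.4939*w^3 + 1.6334*w^2 + 4.9101*w + 7.238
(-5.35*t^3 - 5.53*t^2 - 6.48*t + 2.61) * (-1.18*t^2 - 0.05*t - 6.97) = 6.313*t^5 + 6.7929*t^4 + 45.2124*t^3 + 35.7883*t^2 + 45.0351*t - 18.1917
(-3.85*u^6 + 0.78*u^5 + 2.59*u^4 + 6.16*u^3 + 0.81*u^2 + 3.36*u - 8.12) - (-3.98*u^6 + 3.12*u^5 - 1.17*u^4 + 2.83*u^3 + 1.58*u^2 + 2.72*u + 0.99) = 0.13*u^6 - 2.34*u^5 + 3.76*u^4 + 3.33*u^3 - 0.77*u^2 + 0.64*u - 9.11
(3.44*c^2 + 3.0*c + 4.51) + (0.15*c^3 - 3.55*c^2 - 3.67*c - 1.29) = 0.15*c^3 - 0.11*c^2 - 0.67*c + 3.22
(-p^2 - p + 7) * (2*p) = -2*p^3 - 2*p^2 + 14*p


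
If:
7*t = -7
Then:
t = -1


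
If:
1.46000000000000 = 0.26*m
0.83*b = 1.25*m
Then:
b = 8.46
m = 5.62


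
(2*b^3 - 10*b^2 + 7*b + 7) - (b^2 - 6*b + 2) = 2*b^3 - 11*b^2 + 13*b + 5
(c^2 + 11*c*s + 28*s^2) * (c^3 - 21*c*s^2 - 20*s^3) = c^5 + 11*c^4*s + 7*c^3*s^2 - 251*c^2*s^3 - 808*c*s^4 - 560*s^5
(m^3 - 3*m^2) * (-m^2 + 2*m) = -m^5 + 5*m^4 - 6*m^3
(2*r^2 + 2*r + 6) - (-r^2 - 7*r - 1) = 3*r^2 + 9*r + 7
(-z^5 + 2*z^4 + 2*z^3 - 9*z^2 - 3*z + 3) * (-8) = 8*z^5 - 16*z^4 - 16*z^3 + 72*z^2 + 24*z - 24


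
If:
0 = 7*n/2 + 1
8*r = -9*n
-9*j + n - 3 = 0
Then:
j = -23/63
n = -2/7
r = 9/28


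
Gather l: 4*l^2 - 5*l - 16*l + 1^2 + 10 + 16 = 4*l^2 - 21*l + 27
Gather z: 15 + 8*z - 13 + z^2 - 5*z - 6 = z^2 + 3*z - 4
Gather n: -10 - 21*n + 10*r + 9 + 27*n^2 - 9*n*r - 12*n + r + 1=27*n^2 + n*(-9*r - 33) + 11*r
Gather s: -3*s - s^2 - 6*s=-s^2 - 9*s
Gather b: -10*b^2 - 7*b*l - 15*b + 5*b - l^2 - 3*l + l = -10*b^2 + b*(-7*l - 10) - l^2 - 2*l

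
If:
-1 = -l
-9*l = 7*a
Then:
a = -9/7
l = 1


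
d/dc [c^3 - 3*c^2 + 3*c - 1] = 3*c^2 - 6*c + 3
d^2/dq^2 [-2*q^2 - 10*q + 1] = -4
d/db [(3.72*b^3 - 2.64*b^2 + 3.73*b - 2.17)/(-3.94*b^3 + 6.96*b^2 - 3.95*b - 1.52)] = (7.105427357601e-15*b^5 + 15.4896*b^4 + 0.00440000000000396*b^3 - 58.1454*b^2 + 38.232*b - 14.2411)/(15.5236*b^6 - 54.8448*b^5 + 79.5676*b^4 - 43.0064*b^3 - 5.5559*b^2 + 12.008*b + 2.3104)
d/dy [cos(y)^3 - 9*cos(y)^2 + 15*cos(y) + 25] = 3*(sin(y)^2 + 6*cos(y) - 6)*sin(y)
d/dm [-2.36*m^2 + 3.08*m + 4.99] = 3.08 - 4.72*m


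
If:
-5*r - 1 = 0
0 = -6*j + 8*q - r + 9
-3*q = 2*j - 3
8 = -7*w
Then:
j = 129/85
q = -1/85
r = -1/5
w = -8/7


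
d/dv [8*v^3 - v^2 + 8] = 2*v*(12*v - 1)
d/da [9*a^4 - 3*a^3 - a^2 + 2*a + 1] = 36*a^3 - 9*a^2 - 2*a + 2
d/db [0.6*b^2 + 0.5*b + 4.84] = 1.2*b + 0.5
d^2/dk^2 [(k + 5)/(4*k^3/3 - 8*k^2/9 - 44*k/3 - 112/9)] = 9*(-(k + 5)*(-9*k^2 + 4*k + 33)^2 + (-9*k^2 + 4*k - (k + 5)*(9*k - 2) + 33)*(-3*k^3 + 2*k^2 + 33*k + 28))/(2*(-3*k^3 + 2*k^2 + 33*k + 28)^3)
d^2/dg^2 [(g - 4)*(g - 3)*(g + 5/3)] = 6*g - 32/3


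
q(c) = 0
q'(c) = 0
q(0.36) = 0.00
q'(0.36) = 0.00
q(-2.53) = 0.00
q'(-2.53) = 0.00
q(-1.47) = 0.00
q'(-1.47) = 0.00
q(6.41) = 0.00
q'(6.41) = 0.00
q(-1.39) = 0.00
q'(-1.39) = 0.00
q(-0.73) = 0.00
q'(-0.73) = 0.00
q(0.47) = 0.00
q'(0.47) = 0.00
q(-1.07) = 0.00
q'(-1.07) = 0.00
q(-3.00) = 0.00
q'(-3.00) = 0.00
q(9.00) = 0.00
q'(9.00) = 0.00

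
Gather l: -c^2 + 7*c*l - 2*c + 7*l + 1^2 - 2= -c^2 - 2*c + l*(7*c + 7) - 1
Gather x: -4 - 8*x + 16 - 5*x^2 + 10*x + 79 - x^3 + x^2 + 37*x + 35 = -x^3 - 4*x^2 + 39*x + 126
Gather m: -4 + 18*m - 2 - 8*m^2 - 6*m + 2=-8*m^2 + 12*m - 4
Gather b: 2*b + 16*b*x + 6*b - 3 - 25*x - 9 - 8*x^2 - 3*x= b*(16*x + 8) - 8*x^2 - 28*x - 12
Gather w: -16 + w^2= w^2 - 16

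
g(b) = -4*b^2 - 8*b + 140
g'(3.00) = -32.00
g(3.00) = 80.00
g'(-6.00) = 40.00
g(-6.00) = 44.00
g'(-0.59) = -3.28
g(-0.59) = 143.33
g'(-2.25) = 10.00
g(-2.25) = 137.75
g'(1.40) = -19.20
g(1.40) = 120.96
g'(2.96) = -31.68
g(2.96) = 81.27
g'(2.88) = -31.04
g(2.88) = 83.78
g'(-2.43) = 11.44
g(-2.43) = 135.82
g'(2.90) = -31.20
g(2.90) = 83.16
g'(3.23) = -33.84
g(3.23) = 72.43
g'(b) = -8*b - 8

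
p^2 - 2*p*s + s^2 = (-p + s)^2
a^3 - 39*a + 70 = (a - 5)*(a - 2)*(a + 7)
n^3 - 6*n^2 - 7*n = n*(n - 7)*(n + 1)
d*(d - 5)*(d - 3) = d^3 - 8*d^2 + 15*d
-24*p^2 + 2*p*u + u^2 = (-4*p + u)*(6*p + u)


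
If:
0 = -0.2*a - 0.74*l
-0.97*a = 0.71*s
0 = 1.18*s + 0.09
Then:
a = 0.06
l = -0.02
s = -0.08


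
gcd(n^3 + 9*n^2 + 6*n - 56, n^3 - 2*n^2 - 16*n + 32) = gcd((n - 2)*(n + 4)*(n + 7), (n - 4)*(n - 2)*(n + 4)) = n^2 + 2*n - 8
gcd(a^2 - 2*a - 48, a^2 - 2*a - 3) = 1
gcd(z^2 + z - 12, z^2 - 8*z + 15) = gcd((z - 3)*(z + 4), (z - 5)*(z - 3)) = z - 3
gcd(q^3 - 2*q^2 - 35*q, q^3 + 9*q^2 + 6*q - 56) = 1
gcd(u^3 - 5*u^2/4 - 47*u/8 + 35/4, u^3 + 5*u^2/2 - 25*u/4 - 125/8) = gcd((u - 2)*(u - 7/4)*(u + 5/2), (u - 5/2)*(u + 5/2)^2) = u + 5/2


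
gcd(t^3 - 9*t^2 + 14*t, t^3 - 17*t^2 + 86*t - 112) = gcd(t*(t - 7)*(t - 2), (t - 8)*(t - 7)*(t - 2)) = t^2 - 9*t + 14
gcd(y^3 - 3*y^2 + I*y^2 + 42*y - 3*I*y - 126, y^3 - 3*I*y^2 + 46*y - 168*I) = y^2 + I*y + 42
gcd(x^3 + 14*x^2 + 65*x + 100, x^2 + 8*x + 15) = x + 5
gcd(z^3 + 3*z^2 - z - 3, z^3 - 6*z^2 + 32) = 1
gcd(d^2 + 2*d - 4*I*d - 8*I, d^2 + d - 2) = d + 2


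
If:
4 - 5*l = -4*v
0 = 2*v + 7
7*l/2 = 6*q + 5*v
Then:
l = -2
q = 7/4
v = -7/2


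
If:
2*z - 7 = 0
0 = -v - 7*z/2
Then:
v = -49/4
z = 7/2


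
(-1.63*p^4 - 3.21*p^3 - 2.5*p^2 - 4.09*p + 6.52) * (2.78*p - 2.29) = -4.5314*p^5 - 5.1911*p^4 + 0.400900000000001*p^3 - 5.6452*p^2 + 27.4917*p - 14.9308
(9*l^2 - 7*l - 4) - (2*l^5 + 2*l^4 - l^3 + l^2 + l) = -2*l^5 - 2*l^4 + l^3 + 8*l^2 - 8*l - 4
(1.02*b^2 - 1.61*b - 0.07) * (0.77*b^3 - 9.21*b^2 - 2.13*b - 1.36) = 0.7854*b^5 - 10.6339*b^4 + 12.6016*b^3 + 2.6868*b^2 + 2.3387*b + 0.0952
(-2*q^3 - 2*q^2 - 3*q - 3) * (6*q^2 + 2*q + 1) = -12*q^5 - 16*q^4 - 24*q^3 - 26*q^2 - 9*q - 3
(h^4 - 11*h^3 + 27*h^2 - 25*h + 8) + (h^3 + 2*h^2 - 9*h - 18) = h^4 - 10*h^3 + 29*h^2 - 34*h - 10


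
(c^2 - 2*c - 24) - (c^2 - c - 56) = 32 - c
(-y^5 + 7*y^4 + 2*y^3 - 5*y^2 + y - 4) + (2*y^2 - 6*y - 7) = -y^5 + 7*y^4 + 2*y^3 - 3*y^2 - 5*y - 11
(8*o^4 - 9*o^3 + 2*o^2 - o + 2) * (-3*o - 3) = -24*o^5 + 3*o^4 + 21*o^3 - 3*o^2 - 3*o - 6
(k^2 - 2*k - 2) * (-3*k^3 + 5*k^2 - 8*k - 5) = -3*k^5 + 11*k^4 - 12*k^3 + k^2 + 26*k + 10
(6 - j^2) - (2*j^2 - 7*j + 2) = -3*j^2 + 7*j + 4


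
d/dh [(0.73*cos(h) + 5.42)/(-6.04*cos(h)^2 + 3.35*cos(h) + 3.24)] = (-4.4092*cos(h)^2 - 65.4736*cos(h) + 15.7918)*sin(h)/(36.4816*cos(h)^4 - 40.468*cos(h)^3 - 27.9167*cos(h)^2 + 21.708*cos(h) + 10.4976)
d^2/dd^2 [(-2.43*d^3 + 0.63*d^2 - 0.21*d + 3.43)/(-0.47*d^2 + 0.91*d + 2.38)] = (3.5527136788005e-15*d^4 + 9.014838*d^3 + 22.802934*d^2 + 92.798454*d - 21.401142)/(0.103823*d^6 - 0.603057*d^5 - 0.409605*d^4 + 5.353985*d^3 + 2.07417*d^2 - 15.463812*d - 13.481272)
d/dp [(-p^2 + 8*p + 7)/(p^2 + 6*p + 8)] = 2*(-7*p^2 - 15*p + 11)/(p^4 + 12*p^3 + 52*p^2 + 96*p + 64)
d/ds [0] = 0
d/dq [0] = 0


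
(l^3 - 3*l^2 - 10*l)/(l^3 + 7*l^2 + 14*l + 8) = l*(l - 5)/(l^2 + 5*l + 4)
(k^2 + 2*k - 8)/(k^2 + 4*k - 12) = (k + 4)/(k + 6)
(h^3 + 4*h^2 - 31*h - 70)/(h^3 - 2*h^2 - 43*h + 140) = (h + 2)/(h - 4)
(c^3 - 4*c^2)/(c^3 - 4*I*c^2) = (c - 4)/(c - 4*I)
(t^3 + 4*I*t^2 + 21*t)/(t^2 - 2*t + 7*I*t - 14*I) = t*(t - 3*I)/(t - 2)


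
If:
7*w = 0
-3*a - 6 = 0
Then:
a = -2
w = 0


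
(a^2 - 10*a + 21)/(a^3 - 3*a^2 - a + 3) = (a - 7)/(a^2 - 1)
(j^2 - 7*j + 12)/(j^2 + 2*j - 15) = (j - 4)/(j + 5)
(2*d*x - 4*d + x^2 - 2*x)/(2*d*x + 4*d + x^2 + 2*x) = (x - 2)/(x + 2)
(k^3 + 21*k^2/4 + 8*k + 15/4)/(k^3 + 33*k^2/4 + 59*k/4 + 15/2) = (k + 3)/(k + 6)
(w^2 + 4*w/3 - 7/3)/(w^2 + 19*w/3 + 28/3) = (w - 1)/(w + 4)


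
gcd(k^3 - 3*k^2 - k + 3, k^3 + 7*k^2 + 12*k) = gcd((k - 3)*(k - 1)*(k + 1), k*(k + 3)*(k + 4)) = 1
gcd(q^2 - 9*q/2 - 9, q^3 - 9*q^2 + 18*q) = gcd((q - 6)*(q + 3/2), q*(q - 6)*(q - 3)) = q - 6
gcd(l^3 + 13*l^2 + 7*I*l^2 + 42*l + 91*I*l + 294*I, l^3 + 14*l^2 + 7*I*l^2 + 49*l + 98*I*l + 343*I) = l^2 + l*(7 + 7*I) + 49*I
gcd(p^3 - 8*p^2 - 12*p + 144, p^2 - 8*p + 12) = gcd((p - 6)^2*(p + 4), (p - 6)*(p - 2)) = p - 6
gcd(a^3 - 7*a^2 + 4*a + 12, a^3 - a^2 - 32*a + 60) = a - 2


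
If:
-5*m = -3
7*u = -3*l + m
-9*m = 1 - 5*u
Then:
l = -209/75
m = 3/5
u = 32/25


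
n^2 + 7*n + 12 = (n + 3)*(n + 4)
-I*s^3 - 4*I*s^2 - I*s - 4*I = (s + 4)*(s - I)*(-I*s + 1)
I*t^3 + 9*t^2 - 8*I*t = t*(t - 8*I)*(I*t + 1)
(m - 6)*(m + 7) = m^2 + m - 42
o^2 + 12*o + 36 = (o + 6)^2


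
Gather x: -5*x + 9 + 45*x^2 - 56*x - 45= 45*x^2 - 61*x - 36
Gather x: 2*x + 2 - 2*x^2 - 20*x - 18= -2*x^2 - 18*x - 16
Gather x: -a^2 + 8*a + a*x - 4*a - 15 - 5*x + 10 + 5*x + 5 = -a^2 + a*x + 4*a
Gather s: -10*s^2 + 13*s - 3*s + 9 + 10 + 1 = -10*s^2 + 10*s + 20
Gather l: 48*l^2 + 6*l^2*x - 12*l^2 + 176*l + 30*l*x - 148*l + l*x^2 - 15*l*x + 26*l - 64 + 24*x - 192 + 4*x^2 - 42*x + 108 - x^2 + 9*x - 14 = l^2*(6*x + 36) + l*(x^2 + 15*x + 54) + 3*x^2 - 9*x - 162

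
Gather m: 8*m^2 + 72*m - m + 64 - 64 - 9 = 8*m^2 + 71*m - 9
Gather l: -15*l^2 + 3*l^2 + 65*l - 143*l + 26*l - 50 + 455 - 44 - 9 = -12*l^2 - 52*l + 352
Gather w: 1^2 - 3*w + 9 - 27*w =10 - 30*w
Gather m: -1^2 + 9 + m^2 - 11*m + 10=m^2 - 11*m + 18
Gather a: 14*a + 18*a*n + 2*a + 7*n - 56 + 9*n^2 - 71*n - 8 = a*(18*n + 16) + 9*n^2 - 64*n - 64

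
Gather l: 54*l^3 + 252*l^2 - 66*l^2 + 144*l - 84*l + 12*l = 54*l^3 + 186*l^2 + 72*l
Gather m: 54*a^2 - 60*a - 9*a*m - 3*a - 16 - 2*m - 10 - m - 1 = 54*a^2 - 63*a + m*(-9*a - 3) - 27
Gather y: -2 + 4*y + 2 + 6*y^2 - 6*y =6*y^2 - 2*y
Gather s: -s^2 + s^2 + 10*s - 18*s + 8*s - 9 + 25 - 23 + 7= 0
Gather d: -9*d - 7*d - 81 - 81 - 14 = -16*d - 176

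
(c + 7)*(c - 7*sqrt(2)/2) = c^2 - 7*sqrt(2)*c/2 + 7*c - 49*sqrt(2)/2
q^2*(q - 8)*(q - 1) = q^4 - 9*q^3 + 8*q^2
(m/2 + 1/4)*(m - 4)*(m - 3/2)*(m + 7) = m^4/2 + m^3 - 127*m^2/8 + 103*m/8 + 21/2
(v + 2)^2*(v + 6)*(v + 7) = v^4 + 17*v^3 + 98*v^2 + 220*v + 168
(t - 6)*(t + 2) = t^2 - 4*t - 12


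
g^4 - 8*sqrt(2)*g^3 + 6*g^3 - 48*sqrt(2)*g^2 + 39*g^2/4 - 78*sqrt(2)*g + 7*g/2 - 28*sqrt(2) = (g + 7/2)*(g - 8*sqrt(2))*(sqrt(2)*g/2 + sqrt(2))*(sqrt(2)*g + sqrt(2)/2)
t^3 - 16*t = t*(t - 4)*(t + 4)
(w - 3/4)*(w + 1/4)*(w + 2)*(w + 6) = w^4 + 15*w^3/2 + 125*w^2/16 - 15*w/2 - 9/4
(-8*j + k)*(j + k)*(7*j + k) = -56*j^3 - 57*j^2*k + k^3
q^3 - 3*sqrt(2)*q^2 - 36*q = q*(q - 6*sqrt(2))*(q + 3*sqrt(2))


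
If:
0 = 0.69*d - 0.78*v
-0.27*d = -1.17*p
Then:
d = 1.1304347826087*v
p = 0.260869565217391*v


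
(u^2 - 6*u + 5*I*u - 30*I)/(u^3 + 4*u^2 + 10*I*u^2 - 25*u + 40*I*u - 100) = (u - 6)/(u^2 + u*(4 + 5*I) + 20*I)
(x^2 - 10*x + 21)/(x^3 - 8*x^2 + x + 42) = 1/(x + 2)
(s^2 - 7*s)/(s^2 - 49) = s/(s + 7)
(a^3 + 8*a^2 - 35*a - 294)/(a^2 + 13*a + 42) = (a^2 + a - 42)/(a + 6)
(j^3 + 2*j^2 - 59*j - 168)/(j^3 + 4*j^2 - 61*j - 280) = (j + 3)/(j + 5)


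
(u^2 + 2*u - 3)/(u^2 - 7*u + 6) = (u + 3)/(u - 6)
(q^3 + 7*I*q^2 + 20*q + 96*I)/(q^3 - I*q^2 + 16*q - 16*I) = (q^2 + 11*I*q - 24)/(q^2 + 3*I*q + 4)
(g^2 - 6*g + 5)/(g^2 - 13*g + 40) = (g - 1)/(g - 8)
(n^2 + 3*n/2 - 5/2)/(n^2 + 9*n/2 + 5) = (n - 1)/(n + 2)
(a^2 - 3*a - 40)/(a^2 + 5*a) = (a - 8)/a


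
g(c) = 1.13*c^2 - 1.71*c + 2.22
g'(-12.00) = -28.83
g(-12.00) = 185.46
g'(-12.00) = -28.83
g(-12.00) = 185.46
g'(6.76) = 13.57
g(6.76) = 42.30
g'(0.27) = -1.10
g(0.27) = 1.84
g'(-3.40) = -9.39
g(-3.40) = 21.10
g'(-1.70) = -5.55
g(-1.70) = 8.39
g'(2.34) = 3.58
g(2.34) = 4.41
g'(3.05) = 5.18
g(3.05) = 7.52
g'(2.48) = 3.89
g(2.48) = 4.93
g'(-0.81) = -3.54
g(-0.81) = 4.35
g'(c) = 2.26*c - 1.71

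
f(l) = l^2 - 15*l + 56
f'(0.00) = -15.00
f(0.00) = 56.00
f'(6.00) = -3.00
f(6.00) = 2.00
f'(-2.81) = -20.62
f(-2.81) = 106.05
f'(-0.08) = -15.16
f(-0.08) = 57.21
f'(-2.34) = -19.68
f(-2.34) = 96.58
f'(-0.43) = -15.86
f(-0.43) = 62.63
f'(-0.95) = -16.90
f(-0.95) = 71.15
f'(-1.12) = -17.24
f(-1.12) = 74.05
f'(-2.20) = -19.40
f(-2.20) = 93.84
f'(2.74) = -9.52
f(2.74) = 22.41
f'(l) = 2*l - 15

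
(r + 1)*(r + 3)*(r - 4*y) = r^3 - 4*r^2*y + 4*r^2 - 16*r*y + 3*r - 12*y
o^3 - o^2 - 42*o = o*(o - 7)*(o + 6)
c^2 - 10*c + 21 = (c - 7)*(c - 3)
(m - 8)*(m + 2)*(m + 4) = m^3 - 2*m^2 - 40*m - 64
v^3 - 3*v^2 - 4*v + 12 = (v - 3)*(v - 2)*(v + 2)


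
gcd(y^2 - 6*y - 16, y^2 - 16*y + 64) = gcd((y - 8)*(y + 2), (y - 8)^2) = y - 8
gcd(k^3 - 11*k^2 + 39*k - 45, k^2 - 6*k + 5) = k - 5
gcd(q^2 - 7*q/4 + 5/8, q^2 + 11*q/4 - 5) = q - 5/4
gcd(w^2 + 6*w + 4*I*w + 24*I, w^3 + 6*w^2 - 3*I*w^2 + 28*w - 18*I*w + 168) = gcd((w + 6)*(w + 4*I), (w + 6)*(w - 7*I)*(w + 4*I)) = w^2 + w*(6 + 4*I) + 24*I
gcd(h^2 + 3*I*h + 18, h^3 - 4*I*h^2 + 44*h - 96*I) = h + 6*I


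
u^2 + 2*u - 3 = (u - 1)*(u + 3)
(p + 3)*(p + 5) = p^2 + 8*p + 15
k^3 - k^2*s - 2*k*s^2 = k*(k - 2*s)*(k + s)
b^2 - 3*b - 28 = (b - 7)*(b + 4)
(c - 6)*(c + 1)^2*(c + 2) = c^4 - 2*c^3 - 19*c^2 - 28*c - 12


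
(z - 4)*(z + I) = z^2 - 4*z + I*z - 4*I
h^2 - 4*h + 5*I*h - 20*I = (h - 4)*(h + 5*I)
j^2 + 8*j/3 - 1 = (j - 1/3)*(j + 3)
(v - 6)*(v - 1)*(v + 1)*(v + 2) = v^4 - 4*v^3 - 13*v^2 + 4*v + 12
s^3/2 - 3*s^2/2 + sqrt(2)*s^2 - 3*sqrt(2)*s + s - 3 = (s/2 + sqrt(2)/2)*(s - 3)*(s + sqrt(2))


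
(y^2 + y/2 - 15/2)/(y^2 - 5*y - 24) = (y - 5/2)/(y - 8)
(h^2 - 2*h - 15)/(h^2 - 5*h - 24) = (h - 5)/(h - 8)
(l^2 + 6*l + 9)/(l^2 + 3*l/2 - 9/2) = 2*(l + 3)/(2*l - 3)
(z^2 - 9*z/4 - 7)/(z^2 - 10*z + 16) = (z^2 - 9*z/4 - 7)/(z^2 - 10*z + 16)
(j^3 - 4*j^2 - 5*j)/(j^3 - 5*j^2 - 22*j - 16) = j*(j - 5)/(j^2 - 6*j - 16)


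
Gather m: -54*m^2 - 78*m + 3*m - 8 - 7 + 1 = -54*m^2 - 75*m - 14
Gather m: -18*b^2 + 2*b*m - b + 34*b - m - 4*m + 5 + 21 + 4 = -18*b^2 + 33*b + m*(2*b - 5) + 30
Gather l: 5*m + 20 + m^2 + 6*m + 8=m^2 + 11*m + 28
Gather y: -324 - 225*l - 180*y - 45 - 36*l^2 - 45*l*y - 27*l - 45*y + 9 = -36*l^2 - 252*l + y*(-45*l - 225) - 360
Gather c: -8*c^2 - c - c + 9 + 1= -8*c^2 - 2*c + 10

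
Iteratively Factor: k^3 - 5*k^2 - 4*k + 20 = (k - 5)*(k^2 - 4) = (k - 5)*(k + 2)*(k - 2)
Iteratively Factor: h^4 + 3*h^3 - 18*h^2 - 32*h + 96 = (h + 4)*(h^3 - h^2 - 14*h + 24) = (h - 3)*(h + 4)*(h^2 + 2*h - 8) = (h - 3)*(h - 2)*(h + 4)*(h + 4)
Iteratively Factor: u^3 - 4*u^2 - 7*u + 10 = (u - 1)*(u^2 - 3*u - 10) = (u - 1)*(u + 2)*(u - 5)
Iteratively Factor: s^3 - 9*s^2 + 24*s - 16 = (s - 4)*(s^2 - 5*s + 4) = (s - 4)*(s - 1)*(s - 4)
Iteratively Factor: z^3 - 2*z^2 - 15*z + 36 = (z + 4)*(z^2 - 6*z + 9) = (z - 3)*(z + 4)*(z - 3)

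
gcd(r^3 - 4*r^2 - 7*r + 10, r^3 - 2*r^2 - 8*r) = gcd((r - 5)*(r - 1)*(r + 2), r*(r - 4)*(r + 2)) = r + 2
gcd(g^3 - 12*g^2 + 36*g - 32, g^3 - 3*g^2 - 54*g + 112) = g^2 - 10*g + 16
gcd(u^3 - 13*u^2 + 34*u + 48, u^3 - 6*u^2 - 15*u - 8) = u^2 - 7*u - 8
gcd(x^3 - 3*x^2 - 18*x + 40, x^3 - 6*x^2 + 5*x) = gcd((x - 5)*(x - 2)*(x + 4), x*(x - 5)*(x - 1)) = x - 5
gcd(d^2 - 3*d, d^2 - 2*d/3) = d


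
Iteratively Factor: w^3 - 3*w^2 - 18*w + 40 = (w - 2)*(w^2 - w - 20) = (w - 5)*(w - 2)*(w + 4)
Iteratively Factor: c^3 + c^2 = (c)*(c^2 + c) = c*(c + 1)*(c)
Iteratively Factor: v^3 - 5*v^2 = (v)*(v^2 - 5*v) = v^2*(v - 5)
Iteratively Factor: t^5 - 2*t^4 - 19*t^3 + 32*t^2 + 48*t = (t - 3)*(t^4 + t^3 - 16*t^2 - 16*t) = (t - 3)*(t + 4)*(t^3 - 3*t^2 - 4*t) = (t - 3)*(t + 1)*(t + 4)*(t^2 - 4*t) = t*(t - 3)*(t + 1)*(t + 4)*(t - 4)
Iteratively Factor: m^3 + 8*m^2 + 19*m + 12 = (m + 1)*(m^2 + 7*m + 12) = (m + 1)*(m + 3)*(m + 4)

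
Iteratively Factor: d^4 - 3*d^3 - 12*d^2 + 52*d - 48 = (d - 3)*(d^3 - 12*d + 16) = (d - 3)*(d + 4)*(d^2 - 4*d + 4) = (d - 3)*(d - 2)*(d + 4)*(d - 2)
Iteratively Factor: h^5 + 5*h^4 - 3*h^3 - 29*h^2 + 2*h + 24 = (h + 3)*(h^4 + 2*h^3 - 9*h^2 - 2*h + 8) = (h - 1)*(h + 3)*(h^3 + 3*h^2 - 6*h - 8) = (h - 1)*(h + 3)*(h + 4)*(h^2 - h - 2) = (h - 2)*(h - 1)*(h + 3)*(h + 4)*(h + 1)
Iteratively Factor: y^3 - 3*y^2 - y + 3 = (y - 1)*(y^2 - 2*y - 3) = (y - 3)*(y - 1)*(y + 1)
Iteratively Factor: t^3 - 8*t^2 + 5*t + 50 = (t + 2)*(t^2 - 10*t + 25) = (t - 5)*(t + 2)*(t - 5)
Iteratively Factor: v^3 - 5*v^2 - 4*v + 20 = (v + 2)*(v^2 - 7*v + 10) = (v - 5)*(v + 2)*(v - 2)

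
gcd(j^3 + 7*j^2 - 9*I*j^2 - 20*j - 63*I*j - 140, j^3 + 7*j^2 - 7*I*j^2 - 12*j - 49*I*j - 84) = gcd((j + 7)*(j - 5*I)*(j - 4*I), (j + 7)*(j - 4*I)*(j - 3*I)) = j^2 + j*(7 - 4*I) - 28*I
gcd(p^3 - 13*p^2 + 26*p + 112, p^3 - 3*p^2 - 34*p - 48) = p^2 - 6*p - 16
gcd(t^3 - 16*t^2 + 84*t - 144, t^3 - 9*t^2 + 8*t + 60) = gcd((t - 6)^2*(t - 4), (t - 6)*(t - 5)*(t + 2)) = t - 6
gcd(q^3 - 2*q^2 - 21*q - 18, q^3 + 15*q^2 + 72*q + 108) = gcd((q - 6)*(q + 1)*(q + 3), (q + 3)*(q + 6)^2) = q + 3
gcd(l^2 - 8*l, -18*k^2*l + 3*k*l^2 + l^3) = l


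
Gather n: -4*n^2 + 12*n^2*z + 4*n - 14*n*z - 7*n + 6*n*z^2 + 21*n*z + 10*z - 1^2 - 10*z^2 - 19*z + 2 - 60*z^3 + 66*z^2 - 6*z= n^2*(12*z - 4) + n*(6*z^2 + 7*z - 3) - 60*z^3 + 56*z^2 - 15*z + 1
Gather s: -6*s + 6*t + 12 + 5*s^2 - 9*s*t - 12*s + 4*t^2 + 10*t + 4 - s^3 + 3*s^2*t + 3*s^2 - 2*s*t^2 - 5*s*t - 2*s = -s^3 + s^2*(3*t + 8) + s*(-2*t^2 - 14*t - 20) + 4*t^2 + 16*t + 16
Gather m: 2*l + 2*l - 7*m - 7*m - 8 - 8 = 4*l - 14*m - 16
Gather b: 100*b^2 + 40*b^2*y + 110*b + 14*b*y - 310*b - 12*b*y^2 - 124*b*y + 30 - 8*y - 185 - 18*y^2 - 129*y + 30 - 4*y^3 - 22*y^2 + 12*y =b^2*(40*y + 100) + b*(-12*y^2 - 110*y - 200) - 4*y^3 - 40*y^2 - 125*y - 125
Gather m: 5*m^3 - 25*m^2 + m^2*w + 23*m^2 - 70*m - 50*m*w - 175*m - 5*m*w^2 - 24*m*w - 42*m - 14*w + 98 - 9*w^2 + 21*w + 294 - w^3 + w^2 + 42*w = 5*m^3 + m^2*(w - 2) + m*(-5*w^2 - 74*w - 287) - w^3 - 8*w^2 + 49*w + 392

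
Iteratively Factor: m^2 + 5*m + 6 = (m + 2)*(m + 3)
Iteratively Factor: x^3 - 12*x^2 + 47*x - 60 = (x - 4)*(x^2 - 8*x + 15) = (x - 4)*(x - 3)*(x - 5)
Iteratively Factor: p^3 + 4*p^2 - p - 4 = (p + 1)*(p^2 + 3*p - 4) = (p + 1)*(p + 4)*(p - 1)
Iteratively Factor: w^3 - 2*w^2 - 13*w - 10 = (w + 1)*(w^2 - 3*w - 10) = (w + 1)*(w + 2)*(w - 5)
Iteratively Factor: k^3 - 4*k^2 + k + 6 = (k - 2)*(k^2 - 2*k - 3) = (k - 3)*(k - 2)*(k + 1)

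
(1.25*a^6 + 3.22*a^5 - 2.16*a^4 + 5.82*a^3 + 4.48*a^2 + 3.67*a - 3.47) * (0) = 0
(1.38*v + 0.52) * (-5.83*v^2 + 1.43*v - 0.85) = -8.0454*v^3 - 1.0582*v^2 - 0.4294*v - 0.442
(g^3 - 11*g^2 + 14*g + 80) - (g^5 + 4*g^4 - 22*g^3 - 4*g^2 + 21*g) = -g^5 - 4*g^4 + 23*g^3 - 7*g^2 - 7*g + 80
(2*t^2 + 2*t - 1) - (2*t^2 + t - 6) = t + 5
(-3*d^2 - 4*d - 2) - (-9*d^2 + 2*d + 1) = 6*d^2 - 6*d - 3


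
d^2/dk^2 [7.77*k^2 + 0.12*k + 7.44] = 15.5400000000000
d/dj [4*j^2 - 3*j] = 8*j - 3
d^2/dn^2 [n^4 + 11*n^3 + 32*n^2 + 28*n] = 12*n^2 + 66*n + 64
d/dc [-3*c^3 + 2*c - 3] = 2 - 9*c^2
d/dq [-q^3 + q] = 1 - 3*q^2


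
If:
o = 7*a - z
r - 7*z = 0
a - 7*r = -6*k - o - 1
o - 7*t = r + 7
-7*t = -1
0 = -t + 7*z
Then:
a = 400/343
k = -3193/2058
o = 57/7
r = 1/7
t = 1/7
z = 1/49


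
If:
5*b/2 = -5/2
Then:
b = -1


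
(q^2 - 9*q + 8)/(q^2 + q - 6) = (q^2 - 9*q + 8)/(q^2 + q - 6)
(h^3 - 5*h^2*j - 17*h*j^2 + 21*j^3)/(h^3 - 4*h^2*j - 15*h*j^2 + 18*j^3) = (h - 7*j)/(h - 6*j)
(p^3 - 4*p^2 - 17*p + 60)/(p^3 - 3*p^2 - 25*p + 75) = (p + 4)/(p + 5)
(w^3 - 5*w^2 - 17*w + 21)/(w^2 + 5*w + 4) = (w^3 - 5*w^2 - 17*w + 21)/(w^2 + 5*w + 4)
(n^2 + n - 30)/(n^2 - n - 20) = (n + 6)/(n + 4)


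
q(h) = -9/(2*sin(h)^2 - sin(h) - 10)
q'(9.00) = -0.05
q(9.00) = 0.89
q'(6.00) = -0.20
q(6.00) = 0.94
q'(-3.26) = 0.05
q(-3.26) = 0.89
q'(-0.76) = -0.35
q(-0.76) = 1.08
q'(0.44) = 0.06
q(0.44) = 0.89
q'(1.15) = 0.11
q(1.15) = 0.97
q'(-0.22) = -0.18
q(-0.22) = 0.93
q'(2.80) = -0.03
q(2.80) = 0.89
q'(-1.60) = 0.03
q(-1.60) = 1.29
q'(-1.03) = -0.35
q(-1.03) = 1.17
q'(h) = -9*(-4*sin(h)*cos(h) + cos(h))/(2*sin(h)^2 - sin(h) - 10)^2 = 9*(4*sin(h) - 1)*cos(h)/(sin(h) + cos(2*h) + 9)^2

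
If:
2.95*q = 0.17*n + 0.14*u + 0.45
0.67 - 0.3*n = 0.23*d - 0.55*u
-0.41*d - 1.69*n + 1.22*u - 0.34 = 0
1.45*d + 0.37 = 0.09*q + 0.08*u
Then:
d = -0.39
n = -1.82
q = -0.07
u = -2.37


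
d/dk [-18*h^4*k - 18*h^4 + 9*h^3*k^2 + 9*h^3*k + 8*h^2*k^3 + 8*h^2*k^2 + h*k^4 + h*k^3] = h*(-18*h^3 + 18*h^2*k + 9*h^2 + 24*h*k^2 + 16*h*k + 4*k^3 + 3*k^2)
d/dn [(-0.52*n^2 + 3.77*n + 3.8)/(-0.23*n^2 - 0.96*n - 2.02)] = (1.3663*n^2 + 3.8488*n - 3.9674)/(0.0529*n^4 + 0.4416*n^3 + 1.8508*n^2 + 3.8784*n + 4.0804)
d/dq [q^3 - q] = 3*q^2 - 1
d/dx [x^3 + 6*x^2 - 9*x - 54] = 3*x^2 + 12*x - 9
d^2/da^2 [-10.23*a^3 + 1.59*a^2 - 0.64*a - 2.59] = 3.18 - 61.38*a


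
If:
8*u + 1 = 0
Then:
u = -1/8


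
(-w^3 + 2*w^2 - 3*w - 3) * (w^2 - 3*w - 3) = -w^5 + 5*w^4 - 6*w^3 + 18*w + 9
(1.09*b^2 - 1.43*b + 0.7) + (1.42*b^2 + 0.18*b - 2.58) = 2.51*b^2 - 1.25*b - 1.88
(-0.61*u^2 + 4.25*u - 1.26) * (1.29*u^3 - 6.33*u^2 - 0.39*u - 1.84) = -0.7869*u^5 + 9.3438*u^4 - 28.29*u^3 + 7.4407*u^2 - 7.3286*u + 2.3184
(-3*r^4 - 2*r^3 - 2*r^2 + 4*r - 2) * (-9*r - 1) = 27*r^5 + 21*r^4 + 20*r^3 - 34*r^2 + 14*r + 2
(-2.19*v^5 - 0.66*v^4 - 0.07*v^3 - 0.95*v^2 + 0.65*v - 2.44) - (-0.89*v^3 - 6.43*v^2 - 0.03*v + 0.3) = -2.19*v^5 - 0.66*v^4 + 0.82*v^3 + 5.48*v^2 + 0.68*v - 2.74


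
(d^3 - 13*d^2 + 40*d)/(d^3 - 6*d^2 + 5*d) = (d - 8)/(d - 1)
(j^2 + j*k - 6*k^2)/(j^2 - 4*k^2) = (j + 3*k)/(j + 2*k)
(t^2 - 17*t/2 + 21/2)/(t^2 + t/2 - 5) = (2*t^2 - 17*t + 21)/(2*t^2 + t - 10)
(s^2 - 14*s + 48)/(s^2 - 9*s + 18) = (s - 8)/(s - 3)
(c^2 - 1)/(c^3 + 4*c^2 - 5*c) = (c + 1)/(c*(c + 5))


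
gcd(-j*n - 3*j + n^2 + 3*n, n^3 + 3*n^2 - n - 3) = n + 3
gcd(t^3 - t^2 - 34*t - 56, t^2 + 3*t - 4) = t + 4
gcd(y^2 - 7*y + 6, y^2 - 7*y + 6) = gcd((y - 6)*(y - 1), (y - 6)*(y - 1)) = y^2 - 7*y + 6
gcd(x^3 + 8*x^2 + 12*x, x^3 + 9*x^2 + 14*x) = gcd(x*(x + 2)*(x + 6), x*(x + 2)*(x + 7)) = x^2 + 2*x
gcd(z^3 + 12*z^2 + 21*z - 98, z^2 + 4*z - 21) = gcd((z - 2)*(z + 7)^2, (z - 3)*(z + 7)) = z + 7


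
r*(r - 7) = r^2 - 7*r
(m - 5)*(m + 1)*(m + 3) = m^3 - m^2 - 17*m - 15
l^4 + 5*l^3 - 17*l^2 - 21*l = l*(l - 3)*(l + 1)*(l + 7)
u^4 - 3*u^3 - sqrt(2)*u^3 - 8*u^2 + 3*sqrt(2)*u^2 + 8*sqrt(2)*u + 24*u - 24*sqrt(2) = (u - 3)*(u - 2*sqrt(2))*(u - sqrt(2))*(u + 2*sqrt(2))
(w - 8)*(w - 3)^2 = w^3 - 14*w^2 + 57*w - 72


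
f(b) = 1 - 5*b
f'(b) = -5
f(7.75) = -37.75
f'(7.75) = -5.00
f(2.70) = -12.50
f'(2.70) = -5.00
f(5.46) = -26.30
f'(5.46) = -5.00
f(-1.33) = 7.65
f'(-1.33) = -5.00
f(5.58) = -26.90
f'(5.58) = -5.00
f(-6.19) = 31.95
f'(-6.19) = -5.00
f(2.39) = -10.95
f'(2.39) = -5.00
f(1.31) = -5.55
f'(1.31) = -5.00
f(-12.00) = 61.00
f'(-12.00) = -5.00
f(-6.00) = 31.00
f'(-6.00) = -5.00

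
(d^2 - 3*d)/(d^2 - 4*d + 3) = d/(d - 1)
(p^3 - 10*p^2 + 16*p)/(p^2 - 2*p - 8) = p*(-p^2 + 10*p - 16)/(-p^2 + 2*p + 8)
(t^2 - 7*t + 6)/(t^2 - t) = (t - 6)/t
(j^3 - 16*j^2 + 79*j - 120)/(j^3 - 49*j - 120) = (j^2 - 8*j + 15)/(j^2 + 8*j + 15)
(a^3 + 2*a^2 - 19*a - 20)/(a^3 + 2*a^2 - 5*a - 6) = (a^2 + a - 20)/(a^2 + a - 6)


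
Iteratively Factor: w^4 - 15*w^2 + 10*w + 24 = (w + 4)*(w^3 - 4*w^2 + w + 6) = (w - 3)*(w + 4)*(w^2 - w - 2) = (w - 3)*(w - 2)*(w + 4)*(w + 1)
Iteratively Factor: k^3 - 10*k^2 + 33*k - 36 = (k - 3)*(k^2 - 7*k + 12) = (k - 4)*(k - 3)*(k - 3)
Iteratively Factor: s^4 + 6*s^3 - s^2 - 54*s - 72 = (s - 3)*(s^3 + 9*s^2 + 26*s + 24) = (s - 3)*(s + 4)*(s^2 + 5*s + 6) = (s - 3)*(s + 3)*(s + 4)*(s + 2)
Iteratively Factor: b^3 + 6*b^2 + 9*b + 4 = (b + 4)*(b^2 + 2*b + 1) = (b + 1)*(b + 4)*(b + 1)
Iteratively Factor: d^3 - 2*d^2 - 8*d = (d)*(d^2 - 2*d - 8) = d*(d + 2)*(d - 4)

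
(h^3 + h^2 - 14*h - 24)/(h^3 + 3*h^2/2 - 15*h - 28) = 2*(h + 3)/(2*h + 7)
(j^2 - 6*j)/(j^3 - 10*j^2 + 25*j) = (j - 6)/(j^2 - 10*j + 25)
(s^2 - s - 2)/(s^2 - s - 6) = (-s^2 + s + 2)/(-s^2 + s + 6)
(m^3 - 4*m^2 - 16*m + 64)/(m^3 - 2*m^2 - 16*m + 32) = (m - 4)/(m - 2)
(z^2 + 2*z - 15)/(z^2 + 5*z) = (z - 3)/z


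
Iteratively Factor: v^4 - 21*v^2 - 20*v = (v + 4)*(v^3 - 4*v^2 - 5*v) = (v - 5)*(v + 4)*(v^2 + v) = v*(v - 5)*(v + 4)*(v + 1)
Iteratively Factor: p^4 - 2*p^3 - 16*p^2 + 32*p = (p + 4)*(p^3 - 6*p^2 + 8*p) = (p - 4)*(p + 4)*(p^2 - 2*p) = p*(p - 4)*(p + 4)*(p - 2)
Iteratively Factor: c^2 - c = (c)*(c - 1)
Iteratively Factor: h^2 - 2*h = (h)*(h - 2)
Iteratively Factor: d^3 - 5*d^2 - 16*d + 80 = (d - 4)*(d^2 - d - 20) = (d - 4)*(d + 4)*(d - 5)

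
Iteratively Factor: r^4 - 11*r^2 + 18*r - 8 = (r - 1)*(r^3 + r^2 - 10*r + 8) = (r - 1)*(r + 4)*(r^2 - 3*r + 2) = (r - 2)*(r - 1)*(r + 4)*(r - 1)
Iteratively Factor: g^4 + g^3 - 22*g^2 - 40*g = (g - 5)*(g^3 + 6*g^2 + 8*g) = g*(g - 5)*(g^2 + 6*g + 8) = g*(g - 5)*(g + 4)*(g + 2)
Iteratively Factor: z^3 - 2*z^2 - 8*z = (z + 2)*(z^2 - 4*z) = (z - 4)*(z + 2)*(z)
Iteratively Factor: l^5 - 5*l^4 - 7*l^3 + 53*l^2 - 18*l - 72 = (l + 1)*(l^4 - 6*l^3 - l^2 + 54*l - 72) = (l - 4)*(l + 1)*(l^3 - 2*l^2 - 9*l + 18) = (l - 4)*(l + 1)*(l + 3)*(l^2 - 5*l + 6) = (l - 4)*(l - 3)*(l + 1)*(l + 3)*(l - 2)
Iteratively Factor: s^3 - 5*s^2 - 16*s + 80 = (s - 4)*(s^2 - s - 20) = (s - 5)*(s - 4)*(s + 4)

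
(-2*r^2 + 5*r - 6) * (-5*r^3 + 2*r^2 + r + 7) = 10*r^5 - 29*r^4 + 38*r^3 - 21*r^2 + 29*r - 42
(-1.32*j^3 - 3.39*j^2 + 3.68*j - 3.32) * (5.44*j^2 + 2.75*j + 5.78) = -7.1808*j^5 - 22.0716*j^4 + 3.0671*j^3 - 27.535*j^2 + 12.1404*j - 19.1896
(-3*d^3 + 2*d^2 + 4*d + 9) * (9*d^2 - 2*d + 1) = -27*d^5 + 24*d^4 + 29*d^3 + 75*d^2 - 14*d + 9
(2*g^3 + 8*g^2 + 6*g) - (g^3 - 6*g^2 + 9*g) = g^3 + 14*g^2 - 3*g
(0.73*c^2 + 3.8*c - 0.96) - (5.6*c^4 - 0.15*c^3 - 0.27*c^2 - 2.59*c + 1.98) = -5.6*c^4 + 0.15*c^3 + 1.0*c^2 + 6.39*c - 2.94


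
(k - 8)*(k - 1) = k^2 - 9*k + 8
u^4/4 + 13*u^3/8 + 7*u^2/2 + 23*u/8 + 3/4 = (u/4 + 1/4)*(u + 1/2)*(u + 2)*(u + 3)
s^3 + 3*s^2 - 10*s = s*(s - 2)*(s + 5)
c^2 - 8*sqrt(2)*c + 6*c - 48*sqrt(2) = (c + 6)*(c - 8*sqrt(2))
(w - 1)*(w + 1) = w^2 - 1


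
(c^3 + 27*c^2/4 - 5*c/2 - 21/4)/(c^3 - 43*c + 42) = (c + 3/4)/(c - 6)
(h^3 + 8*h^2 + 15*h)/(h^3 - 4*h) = (h^2 + 8*h + 15)/(h^2 - 4)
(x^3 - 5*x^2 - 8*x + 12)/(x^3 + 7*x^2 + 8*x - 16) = (x^2 - 4*x - 12)/(x^2 + 8*x + 16)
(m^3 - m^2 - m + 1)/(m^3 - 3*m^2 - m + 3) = (m - 1)/(m - 3)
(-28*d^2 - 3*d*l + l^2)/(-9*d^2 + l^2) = (28*d^2 + 3*d*l - l^2)/(9*d^2 - l^2)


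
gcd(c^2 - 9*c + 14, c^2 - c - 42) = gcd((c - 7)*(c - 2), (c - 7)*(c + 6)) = c - 7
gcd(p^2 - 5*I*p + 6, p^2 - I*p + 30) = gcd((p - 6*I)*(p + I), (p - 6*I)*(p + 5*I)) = p - 6*I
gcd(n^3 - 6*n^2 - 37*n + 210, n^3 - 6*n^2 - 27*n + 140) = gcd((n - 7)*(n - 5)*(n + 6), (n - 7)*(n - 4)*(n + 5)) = n - 7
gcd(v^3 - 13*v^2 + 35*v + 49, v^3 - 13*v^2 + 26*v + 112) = v - 7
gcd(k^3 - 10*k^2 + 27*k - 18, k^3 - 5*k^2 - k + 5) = k - 1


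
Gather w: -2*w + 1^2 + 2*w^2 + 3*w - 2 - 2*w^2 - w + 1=0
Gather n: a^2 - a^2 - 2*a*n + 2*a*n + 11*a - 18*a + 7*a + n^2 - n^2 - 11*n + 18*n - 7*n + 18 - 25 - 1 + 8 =0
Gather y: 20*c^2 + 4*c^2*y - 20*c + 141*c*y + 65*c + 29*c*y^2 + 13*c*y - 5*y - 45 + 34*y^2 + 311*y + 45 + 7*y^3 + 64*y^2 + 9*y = 20*c^2 + 45*c + 7*y^3 + y^2*(29*c + 98) + y*(4*c^2 + 154*c + 315)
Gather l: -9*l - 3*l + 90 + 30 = 120 - 12*l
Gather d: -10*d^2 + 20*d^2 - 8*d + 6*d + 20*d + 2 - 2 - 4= 10*d^2 + 18*d - 4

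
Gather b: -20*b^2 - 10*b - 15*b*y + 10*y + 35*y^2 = -20*b^2 + b*(-15*y - 10) + 35*y^2 + 10*y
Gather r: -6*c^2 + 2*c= -6*c^2 + 2*c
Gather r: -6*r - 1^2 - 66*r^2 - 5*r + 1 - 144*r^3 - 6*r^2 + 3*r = -144*r^3 - 72*r^2 - 8*r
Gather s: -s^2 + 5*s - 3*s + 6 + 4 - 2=-s^2 + 2*s + 8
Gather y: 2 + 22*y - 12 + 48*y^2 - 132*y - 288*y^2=-240*y^2 - 110*y - 10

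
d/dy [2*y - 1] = 2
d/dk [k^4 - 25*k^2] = 4*k^3 - 50*k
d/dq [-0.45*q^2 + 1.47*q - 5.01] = 1.47 - 0.9*q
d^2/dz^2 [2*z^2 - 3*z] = 4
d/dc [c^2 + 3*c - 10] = 2*c + 3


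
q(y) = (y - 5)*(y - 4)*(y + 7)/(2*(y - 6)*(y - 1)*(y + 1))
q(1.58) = -5.37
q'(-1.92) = -7.04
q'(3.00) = 0.76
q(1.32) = -11.81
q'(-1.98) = -6.16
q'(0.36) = 8.23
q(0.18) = 11.74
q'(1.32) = 45.66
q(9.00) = 0.67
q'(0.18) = 2.51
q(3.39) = -0.19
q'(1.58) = 13.28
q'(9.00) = -0.03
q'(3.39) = 0.45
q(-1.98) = -4.50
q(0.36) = 12.66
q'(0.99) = 47998.36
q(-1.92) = -4.89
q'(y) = (y - 5)*(y - 4)/(2*(y - 6)*(y - 1)*(y + 1)) - (y - 5)*(y - 4)*(y + 7)/(2*(y - 6)*(y - 1)*(y + 1)^2) - (y - 5)*(y - 4)*(y + 7)/(2*(y - 6)*(y - 1)^2*(y + 1)) + (y - 5)*(y + 7)/(2*(y - 6)*(y - 1)*(y + 1)) + (y - 4)*(y + 7)/(2*(y - 6)*(y - 1)*(y + 1)) - (y - 5)*(y - 4)*(y + 7)/(2*(y - 6)^2*(y - 1)*(y + 1))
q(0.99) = 483.66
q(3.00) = -0.42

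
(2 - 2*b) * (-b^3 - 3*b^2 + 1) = 2*b^4 + 4*b^3 - 6*b^2 - 2*b + 2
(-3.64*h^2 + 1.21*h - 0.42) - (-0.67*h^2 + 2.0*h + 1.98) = -2.97*h^2 - 0.79*h - 2.4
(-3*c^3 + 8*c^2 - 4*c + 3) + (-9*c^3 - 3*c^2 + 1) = -12*c^3 + 5*c^2 - 4*c + 4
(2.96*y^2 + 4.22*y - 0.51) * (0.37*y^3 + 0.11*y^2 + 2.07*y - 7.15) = 1.0952*y^5 + 1.887*y^4 + 6.4027*y^3 - 12.4847*y^2 - 31.2287*y + 3.6465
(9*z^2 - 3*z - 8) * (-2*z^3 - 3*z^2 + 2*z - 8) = -18*z^5 - 21*z^4 + 43*z^3 - 54*z^2 + 8*z + 64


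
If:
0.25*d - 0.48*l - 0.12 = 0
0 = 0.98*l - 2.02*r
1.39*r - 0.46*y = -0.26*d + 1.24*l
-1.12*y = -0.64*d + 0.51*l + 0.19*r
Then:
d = 0.47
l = -0.00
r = -0.00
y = 0.27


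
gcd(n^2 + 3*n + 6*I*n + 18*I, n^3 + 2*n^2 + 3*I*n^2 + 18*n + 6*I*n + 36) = n + 6*I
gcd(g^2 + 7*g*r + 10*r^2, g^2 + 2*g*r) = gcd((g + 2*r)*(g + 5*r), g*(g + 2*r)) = g + 2*r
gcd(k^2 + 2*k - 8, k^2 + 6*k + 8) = k + 4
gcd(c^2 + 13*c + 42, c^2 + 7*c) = c + 7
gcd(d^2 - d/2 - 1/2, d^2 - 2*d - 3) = 1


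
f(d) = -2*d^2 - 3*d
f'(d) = -4*d - 3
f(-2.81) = -7.36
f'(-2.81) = 8.24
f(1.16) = -6.17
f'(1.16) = -7.64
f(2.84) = -24.65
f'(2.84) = -14.36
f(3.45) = -34.16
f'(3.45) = -16.80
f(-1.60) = -0.32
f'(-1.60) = 3.40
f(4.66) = -57.41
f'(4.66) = -21.64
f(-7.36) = -86.26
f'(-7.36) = 26.44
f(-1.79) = -1.04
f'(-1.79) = 4.16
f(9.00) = -189.00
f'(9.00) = -39.00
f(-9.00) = -135.00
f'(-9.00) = 33.00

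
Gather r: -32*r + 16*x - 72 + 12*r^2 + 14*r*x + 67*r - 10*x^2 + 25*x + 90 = 12*r^2 + r*(14*x + 35) - 10*x^2 + 41*x + 18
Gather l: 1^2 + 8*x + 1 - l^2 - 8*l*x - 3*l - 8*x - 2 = -l^2 + l*(-8*x - 3)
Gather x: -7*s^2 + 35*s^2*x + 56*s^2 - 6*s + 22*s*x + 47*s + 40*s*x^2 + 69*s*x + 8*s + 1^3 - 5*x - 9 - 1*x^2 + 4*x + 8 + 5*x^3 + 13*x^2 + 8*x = 49*s^2 + 49*s + 5*x^3 + x^2*(40*s + 12) + x*(35*s^2 + 91*s + 7)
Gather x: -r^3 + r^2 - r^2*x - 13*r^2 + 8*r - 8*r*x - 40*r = -r^3 - 12*r^2 - 32*r + x*(-r^2 - 8*r)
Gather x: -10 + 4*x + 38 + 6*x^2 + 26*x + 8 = 6*x^2 + 30*x + 36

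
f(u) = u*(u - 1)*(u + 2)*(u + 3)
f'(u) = u*(u - 1)*(u + 2) + u*(u - 1)*(u + 3) + u*(u + 2)*(u + 3) + (u - 1)*(u + 2)*(u + 3) = 4*u^3 + 12*u^2 + 2*u - 6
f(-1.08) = 3.97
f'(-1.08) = 0.80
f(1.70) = 20.69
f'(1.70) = 51.73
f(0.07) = -0.41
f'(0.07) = -5.80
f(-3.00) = 0.00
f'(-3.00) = -12.00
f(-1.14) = 3.90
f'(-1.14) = 1.39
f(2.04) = 43.20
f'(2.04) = 81.98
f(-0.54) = 2.99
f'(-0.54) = -4.21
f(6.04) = 2212.54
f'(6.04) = 1325.25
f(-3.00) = 0.00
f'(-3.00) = -12.00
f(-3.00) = 0.00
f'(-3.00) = -12.00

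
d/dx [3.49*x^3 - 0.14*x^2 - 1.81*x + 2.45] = 10.47*x^2 - 0.28*x - 1.81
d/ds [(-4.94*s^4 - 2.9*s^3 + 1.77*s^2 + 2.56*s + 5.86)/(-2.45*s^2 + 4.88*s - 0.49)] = (24.206*s^5 - 65.2166*s^4 - 18.6216*s^3 + 19.1726*s^2 + 26.9794*s - 29.8512)/(6.0025*s^4 - 23.912*s^3 + 26.2154*s^2 - 4.7824*s + 0.2401)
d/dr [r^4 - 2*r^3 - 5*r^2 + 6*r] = 4*r^3 - 6*r^2 - 10*r + 6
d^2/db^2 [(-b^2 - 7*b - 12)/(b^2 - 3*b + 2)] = 20*(-b^3 - 3*b^2 + 15*b - 13)/(b^6 - 9*b^5 + 33*b^4 - 63*b^3 + 66*b^2 - 36*b + 8)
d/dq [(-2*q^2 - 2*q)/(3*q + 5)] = 2*(-3*q^2 - 10*q - 5)/(9*q^2 + 30*q + 25)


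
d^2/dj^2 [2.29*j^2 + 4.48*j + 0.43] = 4.58000000000000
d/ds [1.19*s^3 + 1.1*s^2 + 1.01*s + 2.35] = 3.57*s^2 + 2.2*s + 1.01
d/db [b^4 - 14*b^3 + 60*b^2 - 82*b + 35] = 4*b^3 - 42*b^2 + 120*b - 82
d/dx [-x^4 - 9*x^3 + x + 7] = -4*x^3 - 27*x^2 + 1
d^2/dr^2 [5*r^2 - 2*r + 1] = 10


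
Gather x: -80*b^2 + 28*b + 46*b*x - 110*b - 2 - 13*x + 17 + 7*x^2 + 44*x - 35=-80*b^2 - 82*b + 7*x^2 + x*(46*b + 31) - 20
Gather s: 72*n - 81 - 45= 72*n - 126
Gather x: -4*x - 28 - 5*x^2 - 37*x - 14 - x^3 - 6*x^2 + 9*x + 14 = -x^3 - 11*x^2 - 32*x - 28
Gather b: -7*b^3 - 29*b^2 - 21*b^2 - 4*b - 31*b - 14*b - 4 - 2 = -7*b^3 - 50*b^2 - 49*b - 6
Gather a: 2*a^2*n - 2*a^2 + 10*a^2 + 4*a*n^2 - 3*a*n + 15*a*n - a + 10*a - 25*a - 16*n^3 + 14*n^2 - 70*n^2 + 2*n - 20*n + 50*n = a^2*(2*n + 8) + a*(4*n^2 + 12*n - 16) - 16*n^3 - 56*n^2 + 32*n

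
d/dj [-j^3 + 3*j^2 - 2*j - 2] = -3*j^2 + 6*j - 2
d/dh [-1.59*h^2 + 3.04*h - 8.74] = 3.04 - 3.18*h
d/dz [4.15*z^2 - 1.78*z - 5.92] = 8.3*z - 1.78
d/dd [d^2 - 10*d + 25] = 2*d - 10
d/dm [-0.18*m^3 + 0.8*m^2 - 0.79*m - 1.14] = -0.54*m^2 + 1.6*m - 0.79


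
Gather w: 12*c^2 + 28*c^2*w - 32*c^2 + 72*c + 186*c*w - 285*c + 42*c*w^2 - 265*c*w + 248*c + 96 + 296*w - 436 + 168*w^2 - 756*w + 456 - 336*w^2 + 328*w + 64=-20*c^2 + 35*c + w^2*(42*c - 168) + w*(28*c^2 - 79*c - 132) + 180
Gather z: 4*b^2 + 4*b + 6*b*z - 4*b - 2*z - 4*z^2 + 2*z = 4*b^2 + 6*b*z - 4*z^2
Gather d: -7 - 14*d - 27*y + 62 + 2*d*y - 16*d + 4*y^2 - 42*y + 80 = d*(2*y - 30) + 4*y^2 - 69*y + 135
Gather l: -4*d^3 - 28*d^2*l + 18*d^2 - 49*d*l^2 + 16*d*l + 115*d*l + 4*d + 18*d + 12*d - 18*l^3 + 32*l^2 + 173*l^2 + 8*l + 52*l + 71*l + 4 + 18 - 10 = -4*d^3 + 18*d^2 + 34*d - 18*l^3 + l^2*(205 - 49*d) + l*(-28*d^2 + 131*d + 131) + 12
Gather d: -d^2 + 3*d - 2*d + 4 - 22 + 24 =-d^2 + d + 6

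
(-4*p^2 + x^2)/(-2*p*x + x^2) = (2*p + x)/x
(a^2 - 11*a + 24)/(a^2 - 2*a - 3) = (a - 8)/(a + 1)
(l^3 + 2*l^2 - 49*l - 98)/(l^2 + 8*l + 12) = (l^2 - 49)/(l + 6)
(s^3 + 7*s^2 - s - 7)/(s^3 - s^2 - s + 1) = (s + 7)/(s - 1)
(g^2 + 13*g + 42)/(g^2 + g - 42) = (g + 6)/(g - 6)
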